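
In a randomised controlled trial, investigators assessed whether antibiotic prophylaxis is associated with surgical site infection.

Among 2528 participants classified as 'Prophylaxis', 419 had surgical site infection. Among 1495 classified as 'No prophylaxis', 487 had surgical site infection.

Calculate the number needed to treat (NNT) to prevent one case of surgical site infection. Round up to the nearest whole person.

Risk in treated group = 419/2528 = 0.16574; risk in control = 487/1495 = 0.32575.
Absolute risk reduction = 0.32575 − 0.16574 = 0.16001
NNT = 1 / ARR = 1 / 0.16001 = 6.250 → round up → 7

7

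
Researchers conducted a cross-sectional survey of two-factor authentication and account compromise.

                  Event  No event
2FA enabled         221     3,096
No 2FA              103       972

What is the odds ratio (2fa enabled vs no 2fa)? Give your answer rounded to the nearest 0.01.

0.67

Cells: a = 221, b = 3096, c = 103, d = 972.
OR = (a·d)/(b·c) = (221 × 972) / (3096 × 103) = 214812 / 318888 = 0.67363
Exposure is associated with lower odds of account compromise (OR = 0.67 < 1).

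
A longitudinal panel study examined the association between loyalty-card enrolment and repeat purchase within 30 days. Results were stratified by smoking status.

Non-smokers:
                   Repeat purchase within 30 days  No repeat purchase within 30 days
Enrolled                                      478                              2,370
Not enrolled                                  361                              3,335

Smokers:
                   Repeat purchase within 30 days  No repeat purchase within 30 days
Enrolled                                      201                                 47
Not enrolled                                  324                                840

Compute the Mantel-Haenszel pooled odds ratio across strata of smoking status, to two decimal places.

2.57

OR_MH = Σ(aᵢdᵢ/nᵢ) / Σ(bᵢcᵢ/nᵢ), where nᵢ is the stratum total.
Stratum 1 (Non-smokers): n = 6544; a·d/n = 478·3335/6544 = 243.6018; b·c/n = 2370·361/6544 = 130.7411
Stratum 2 (Smokers): n = 1412; a·d/n = 201·840/1412 = 119.5751; b·c/n = 47·324/1412 = 10.7847
OR_MH = (243.6018 + 119.5751) / (130.7411 + 10.7847) = 363.1768 / 141.5258 = 2.56615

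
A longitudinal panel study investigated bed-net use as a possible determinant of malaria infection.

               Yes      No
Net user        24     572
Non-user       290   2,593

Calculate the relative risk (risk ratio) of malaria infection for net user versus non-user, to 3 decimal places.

Cells: a = 24, b = 572, c = 290, d = 2593.
Risk in exposed = 24/596 = 0.04027; risk in unexposed = 290/2883 = 0.10059.
RR = 0.04027 / 0.10059 = 0.40032
The risk is 60% lower among the exposed than among the unexposed.

0.400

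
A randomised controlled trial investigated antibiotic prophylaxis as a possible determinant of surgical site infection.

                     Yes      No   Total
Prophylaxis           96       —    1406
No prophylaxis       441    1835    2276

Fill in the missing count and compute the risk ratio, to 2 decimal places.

0.35

The missing cell is in the exposed row: 1406 − 96 = 1310.
So a = 96, b = 1310, c = 441, d = 1835.
RR = [a/(a+b)] / [c/(c+d)] = (96/1406) / (441/2276) = 0.06828/0.19376 = 0.35239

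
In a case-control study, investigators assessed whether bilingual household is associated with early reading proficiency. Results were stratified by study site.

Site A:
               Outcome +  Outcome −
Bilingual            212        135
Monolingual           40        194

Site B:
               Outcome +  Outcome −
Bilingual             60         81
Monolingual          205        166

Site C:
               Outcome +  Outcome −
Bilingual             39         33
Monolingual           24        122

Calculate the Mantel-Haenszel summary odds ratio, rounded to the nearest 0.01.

OR_MH = Σ(aᵢdᵢ/nᵢ) / Σ(bᵢcᵢ/nᵢ), where nᵢ is the stratum total.
Stratum 1 (Site A): n = 581; a·d/n = 212·194/581 = 70.7883; b·c/n = 135·40/581 = 9.2943
Stratum 2 (Site B): n = 512; a·d/n = 60·166/512 = 19.4531; b·c/n = 81·205/512 = 32.4316
Stratum 3 (Site C): n = 218; a·d/n = 39·122/218 = 21.8257; b·c/n = 33·24/218 = 3.6330
OR_MH = (70.7883 + 19.4531 + 21.8257) / (9.2943 + 32.4316 + 3.6330) = 112.0671 / 45.3590 = 2.47067

2.47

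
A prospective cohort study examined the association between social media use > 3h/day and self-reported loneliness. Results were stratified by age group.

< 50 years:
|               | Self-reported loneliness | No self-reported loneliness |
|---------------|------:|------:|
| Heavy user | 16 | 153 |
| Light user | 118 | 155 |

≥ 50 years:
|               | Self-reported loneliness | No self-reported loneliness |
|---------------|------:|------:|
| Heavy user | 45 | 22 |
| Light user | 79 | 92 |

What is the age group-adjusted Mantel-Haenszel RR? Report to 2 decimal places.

0.63

RR_MH = Σ(aᵢ·n₀ᵢ/nᵢ) / Σ(cᵢ·n₁ᵢ/nᵢ), with n₁ᵢ = aᵢ+bᵢ (exposed), n₀ᵢ = cᵢ+dᵢ (unexposed), nᵢ = n₁ᵢ+n₀ᵢ.
Stratum 1 (< 50 years): n₁ = 169, n₀ = 273, n = 442; a·n₀/n = 16·273/442 = 9.8824; c·n₁/n = 118·169/442 = 45.1176
Stratum 2 (≥ 50 years): n₁ = 67, n₀ = 171, n = 238; a·n₀/n = 45·171/238 = 32.3319; c·n₁/n = 79·67/238 = 22.2395
RR_MH = (9.8824 + 32.3319) / (45.1176 + 22.2395) = 42.2143 / 67.3571 = 0.62672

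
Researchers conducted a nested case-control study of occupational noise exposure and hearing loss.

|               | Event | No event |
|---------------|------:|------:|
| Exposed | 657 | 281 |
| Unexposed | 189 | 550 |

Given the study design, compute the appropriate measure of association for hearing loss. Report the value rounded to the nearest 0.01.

Cells: a = 657, b = 281, c = 189, d = 550.
This is a nested case-control study: participants were sampled on outcome status, so risks in the source population cannot be estimated directly — relative risk is not valid here. The odds ratio is the appropriate measure.
OR = (a·d)/(b·c) = (657 × 550) / (281 × 189) = 361350 / 53109 = 6.80393

6.80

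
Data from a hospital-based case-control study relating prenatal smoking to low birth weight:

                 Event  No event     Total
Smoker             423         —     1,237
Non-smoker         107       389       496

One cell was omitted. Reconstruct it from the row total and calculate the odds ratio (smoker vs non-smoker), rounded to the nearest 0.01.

The missing cell is in the exposed row: 1237 − 423 = 814.
So a = 423, b = 814, c = 107, d = 389.
OR = (a·d)/(b·c) = (423 × 389) / (814 × 107) = 164547 / 87098 = 1.88922

1.89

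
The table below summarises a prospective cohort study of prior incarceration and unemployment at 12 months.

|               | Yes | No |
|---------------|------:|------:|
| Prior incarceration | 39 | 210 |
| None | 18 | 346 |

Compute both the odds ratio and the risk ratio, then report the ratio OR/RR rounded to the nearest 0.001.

1.127

Cells: a = 39, b = 210, c = 18, d = 346.
OR = (39·346)/(210·18) = 13494/3780 = 3.56984
Risk in exposed = 39/249 = 0.15663; risk in unexposed = 18/364 = 0.04945; RR = 3.16734
OR/RR = 3.56984 / 3.16734 = 1.12708
The outcome is not rare, so the OR lies further from 1 than the RR.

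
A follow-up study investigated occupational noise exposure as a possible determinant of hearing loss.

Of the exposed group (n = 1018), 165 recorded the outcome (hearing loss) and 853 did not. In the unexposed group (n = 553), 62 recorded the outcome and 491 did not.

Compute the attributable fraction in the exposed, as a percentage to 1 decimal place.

From the description: a = 165, b = 853, c = 62, d = 491.
Risk in exposed = 165/1018 = 0.16208; risk in unexposed = 62/553 = 0.11212.
RR = 0.16208/0.11212 = 1.44567
AR% = (RR − 1)/RR × 100 = (1.44567 − 1)/1.44567 × 100 = 30.8280%

30.8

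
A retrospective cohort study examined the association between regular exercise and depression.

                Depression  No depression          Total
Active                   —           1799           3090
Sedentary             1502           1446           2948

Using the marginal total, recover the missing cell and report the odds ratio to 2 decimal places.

The missing cell is in the exposed row: 3090 − 1799 = 1291.
So a = 1291, b = 1799, c = 1502, d = 1446.
OR = (a·d)/(b·c) = (1291 × 1446) / (1799 × 1502) = 1866786 / 2702098 = 0.69087

0.69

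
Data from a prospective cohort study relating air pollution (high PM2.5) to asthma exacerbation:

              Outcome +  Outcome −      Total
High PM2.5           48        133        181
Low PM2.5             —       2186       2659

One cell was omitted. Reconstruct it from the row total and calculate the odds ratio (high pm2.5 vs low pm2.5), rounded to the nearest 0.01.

The missing cell is in the unexposed row: 2659 − 2186 = 473.
So a = 48, b = 133, c = 473, d = 2186.
OR = (a·d)/(b·c) = (48 × 2186) / (133 × 473) = 104928 / 62909 = 1.66793

1.67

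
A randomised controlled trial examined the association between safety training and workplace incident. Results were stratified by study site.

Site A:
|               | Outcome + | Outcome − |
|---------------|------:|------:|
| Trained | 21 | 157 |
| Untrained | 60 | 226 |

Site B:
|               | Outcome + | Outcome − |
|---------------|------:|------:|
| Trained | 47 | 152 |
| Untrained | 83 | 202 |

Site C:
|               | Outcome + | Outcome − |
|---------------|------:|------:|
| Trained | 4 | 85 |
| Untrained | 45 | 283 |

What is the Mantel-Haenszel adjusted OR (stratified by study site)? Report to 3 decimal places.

OR_MH = Σ(aᵢdᵢ/nᵢ) / Σ(bᵢcᵢ/nᵢ), where nᵢ is the stratum total.
Stratum 1 (Site A): n = 464; a·d/n = 21·226/464 = 10.2284; b·c/n = 157·60/464 = 20.3017
Stratum 2 (Site B): n = 484; a·d/n = 47·202/484 = 19.6157; b·c/n = 152·83/484 = 26.0661
Stratum 3 (Site C): n = 417; a·d/n = 4·283/417 = 2.7146; b·c/n = 85·45/417 = 9.1727
OR_MH = (10.2284 + 19.6157 + 2.7146) / (20.3017 + 26.0661 + 9.1727) = 32.5588 / 55.5405 = 0.58622

0.586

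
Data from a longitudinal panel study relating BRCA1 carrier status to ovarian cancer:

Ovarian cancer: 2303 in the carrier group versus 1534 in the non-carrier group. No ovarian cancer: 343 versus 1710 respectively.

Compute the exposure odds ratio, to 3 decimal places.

From the description: a = 2303, b = 343, c = 1534, d = 1710.
OR = (a·d)/(b·c) = (2303 × 1710) / (343 × 1534) = 3938130 / 526162 = 7.48463
The odds of ovarian cancer are about 7.48 times as high in the carrier group.

7.485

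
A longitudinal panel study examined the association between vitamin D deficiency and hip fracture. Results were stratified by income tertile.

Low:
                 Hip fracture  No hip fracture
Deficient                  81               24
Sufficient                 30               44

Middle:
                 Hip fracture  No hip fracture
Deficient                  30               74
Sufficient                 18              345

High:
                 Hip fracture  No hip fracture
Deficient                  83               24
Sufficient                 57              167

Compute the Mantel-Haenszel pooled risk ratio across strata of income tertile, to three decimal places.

2.822

RR_MH = Σ(aᵢ·n₀ᵢ/nᵢ) / Σ(cᵢ·n₁ᵢ/nᵢ), with n₁ᵢ = aᵢ+bᵢ (exposed), n₀ᵢ = cᵢ+dᵢ (unexposed), nᵢ = n₁ᵢ+n₀ᵢ.
Stratum 1 (Low): n₁ = 105, n₀ = 74, n = 179; a·n₀/n = 81·74/179 = 33.4860; c·n₁/n = 30·105/179 = 17.5978
Stratum 2 (Middle): n₁ = 104, n₀ = 363, n = 467; a·n₀/n = 30·363/467 = 23.3191; c·n₁/n = 18·104/467 = 4.0086
Stratum 3 (High): n₁ = 107, n₀ = 224, n = 331; a·n₀/n = 83·224/331 = 56.1692; c·n₁/n = 57·107/331 = 18.4260
RR_MH = (33.4860 + 23.3191 + 56.1692) / (17.5978 + 4.0086 + 18.4260) = 112.9743 / 40.0323 = 2.82208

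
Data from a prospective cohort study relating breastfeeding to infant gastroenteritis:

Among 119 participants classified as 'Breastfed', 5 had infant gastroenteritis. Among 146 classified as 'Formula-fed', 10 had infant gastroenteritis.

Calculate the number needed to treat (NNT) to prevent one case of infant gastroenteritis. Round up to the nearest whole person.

38

Risk in treated group = 5/119 = 0.04202; risk in control = 10/146 = 0.06849.
Absolute risk reduction = 0.06849 − 0.04202 = 0.02648
NNT = 1 / ARR = 1 / 0.02648 = 37.770 → round up → 38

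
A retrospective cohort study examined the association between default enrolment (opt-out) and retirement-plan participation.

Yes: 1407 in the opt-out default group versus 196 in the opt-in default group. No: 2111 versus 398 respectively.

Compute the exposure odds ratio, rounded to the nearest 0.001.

From the description: a = 1407, b = 2111, c = 196, d = 398.
OR = (a·d)/(b·c) = (1407 × 398) / (2111 × 196) = 559986 / 413756 = 1.35342
The odds of retirement-plan participation are about 1.35 times as high in the opt-out default group.

1.353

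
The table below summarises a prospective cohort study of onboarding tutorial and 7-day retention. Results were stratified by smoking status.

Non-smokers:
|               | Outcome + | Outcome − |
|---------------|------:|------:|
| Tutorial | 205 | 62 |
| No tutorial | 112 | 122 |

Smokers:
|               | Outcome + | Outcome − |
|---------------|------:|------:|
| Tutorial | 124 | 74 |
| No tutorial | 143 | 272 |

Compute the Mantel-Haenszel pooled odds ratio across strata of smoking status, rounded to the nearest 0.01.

3.37

OR_MH = Σ(aᵢdᵢ/nᵢ) / Σ(bᵢcᵢ/nᵢ), where nᵢ is the stratum total.
Stratum 1 (Non-smokers): n = 501; a·d/n = 205·122/501 = 49.9202; b·c/n = 62·112/501 = 13.8603
Stratum 2 (Smokers): n = 613; a·d/n = 124·272/613 = 55.0212; b·c/n = 74·143/613 = 17.2626
OR_MH = (49.9202 + 55.0212) / (13.8603 + 17.2626) = 104.9414 / 31.1229 = 3.37184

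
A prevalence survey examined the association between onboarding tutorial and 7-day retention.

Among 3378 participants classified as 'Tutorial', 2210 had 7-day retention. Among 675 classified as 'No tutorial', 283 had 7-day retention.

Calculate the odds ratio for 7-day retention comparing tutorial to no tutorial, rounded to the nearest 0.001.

2.621

From the description: a = 2210, b = 1168, c = 283, d = 392.
OR = (a·d)/(b·c) = (2210 × 392) / (1168 × 283) = 866320 / 330544 = 2.62089
The odds of 7-day retention are about 2.62 times as high in the tutorial group.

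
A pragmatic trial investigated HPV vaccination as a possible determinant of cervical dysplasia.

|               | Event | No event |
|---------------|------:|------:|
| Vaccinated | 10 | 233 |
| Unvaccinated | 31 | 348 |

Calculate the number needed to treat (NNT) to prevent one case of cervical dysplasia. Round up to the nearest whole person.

25

Risk in treated group = 10/243 = 0.04115; risk in control = 31/379 = 0.08179.
Absolute risk reduction = 0.08179 − 0.04115 = 0.04064
NNT = 1 / ARR = 1 / 0.04064 = 24.605 → round up → 25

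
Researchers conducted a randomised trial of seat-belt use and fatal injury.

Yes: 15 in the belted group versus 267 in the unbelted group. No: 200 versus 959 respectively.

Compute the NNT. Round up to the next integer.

7

Risk in treated group = 15/215 = 0.06977; risk in control = 267/1226 = 0.21778.
Absolute risk reduction = 0.21778 − 0.06977 = 0.14801
NNT = 1 / ARR = 1 / 0.14801 = 6.756 → round up → 7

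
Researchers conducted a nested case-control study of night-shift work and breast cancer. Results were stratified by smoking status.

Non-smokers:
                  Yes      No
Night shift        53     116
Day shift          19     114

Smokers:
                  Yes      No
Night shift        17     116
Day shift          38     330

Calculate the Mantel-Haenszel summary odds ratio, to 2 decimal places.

OR_MH = Σ(aᵢdᵢ/nᵢ) / Σ(bᵢcᵢ/nᵢ), where nᵢ is the stratum total.
Stratum 1 (Non-smokers): n = 302; a·d/n = 53·114/302 = 20.0066; b·c/n = 116·19/302 = 7.2980
Stratum 2 (Smokers): n = 501; a·d/n = 17·330/501 = 11.1976; b·c/n = 116·38/501 = 8.7984
OR_MH = (20.0066 + 11.1976) / (7.2980 + 8.7984) = 31.2042 / 16.0964 = 1.93858

1.94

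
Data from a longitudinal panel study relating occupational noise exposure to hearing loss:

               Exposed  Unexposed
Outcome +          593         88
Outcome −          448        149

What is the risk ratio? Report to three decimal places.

1.534

Reading the table with exposure as columns: a = 593 (Exposed, case), b = 448 (Exposed, non-case), c = 88 (Unexposed, case), d = 149.
Risk in exposed = 593/1041 = 0.56964; risk in unexposed = 88/237 = 0.37131.
RR = 0.56964 / 0.37131 = 1.53416
The risk among the exposed is 1.53 times that among the unexposed.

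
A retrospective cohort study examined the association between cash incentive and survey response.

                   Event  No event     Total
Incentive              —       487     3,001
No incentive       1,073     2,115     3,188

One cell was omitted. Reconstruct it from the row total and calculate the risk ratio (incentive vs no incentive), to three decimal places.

The missing cell is in the exposed row: 3001 − 487 = 2514.
So a = 2514, b = 487, c = 1073, d = 2115.
RR = [a/(a+b)] / [c/(c+d)] = (2514/3001) / (1073/3188) = 0.83772/0.33657 = 2.48896

2.489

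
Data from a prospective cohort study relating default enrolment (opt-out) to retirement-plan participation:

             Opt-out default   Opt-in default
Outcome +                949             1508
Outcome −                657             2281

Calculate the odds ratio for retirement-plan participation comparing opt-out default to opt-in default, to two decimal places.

Reading the table with exposure as columns: a = 949 (Opt-out default, case), b = 657 (Opt-out default, non-case), c = 1508 (Opt-in default, case), d = 2281.
OR = (a·d)/(b·c) = (949 × 2281) / (657 × 1508) = 2164669 / 990756 = 2.18487
The odds of retirement-plan participation are about 2.18 times as high in the opt-out default group.

2.18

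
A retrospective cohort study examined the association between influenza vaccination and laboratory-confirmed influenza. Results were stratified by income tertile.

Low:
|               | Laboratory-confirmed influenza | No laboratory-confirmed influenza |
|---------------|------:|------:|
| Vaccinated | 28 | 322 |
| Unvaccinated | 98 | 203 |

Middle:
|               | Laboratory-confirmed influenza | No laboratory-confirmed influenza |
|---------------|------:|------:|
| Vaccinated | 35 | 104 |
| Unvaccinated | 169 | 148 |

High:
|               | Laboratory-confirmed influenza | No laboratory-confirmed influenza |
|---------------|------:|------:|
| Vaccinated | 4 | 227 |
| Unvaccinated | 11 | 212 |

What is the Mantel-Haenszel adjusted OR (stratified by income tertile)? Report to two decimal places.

OR_MH = Σ(aᵢdᵢ/nᵢ) / Σ(bᵢcᵢ/nᵢ), where nᵢ is the stratum total.
Stratum 1 (Low): n = 651; a·d/n = 28·203/651 = 8.7312; b·c/n = 322·98/651 = 48.4731
Stratum 2 (Middle): n = 456; a·d/n = 35·148/456 = 11.3596; b·c/n = 104·169/456 = 38.5439
Stratum 3 (High): n = 454; a·d/n = 4·212/454 = 1.8678; b·c/n = 227·11/454 = 5.5000
OR_MH = (8.7312 + 11.3596 + 1.8678) / (48.4731 + 38.5439 + 5.5000) = 21.9587 / 92.5170 = 0.23735

0.24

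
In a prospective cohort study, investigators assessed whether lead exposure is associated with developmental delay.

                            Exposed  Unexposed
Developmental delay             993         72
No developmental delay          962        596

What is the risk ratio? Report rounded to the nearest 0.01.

Reading the table with exposure as columns: a = 993 (Exposed, case), b = 962 (Exposed, non-case), c = 72 (Unexposed, case), d = 596.
Risk in exposed = 993/1955 = 0.50793; risk in unexposed = 72/668 = 0.10778.
RR = 0.50793 / 0.10778 = 4.71245
The risk among the exposed is 4.71 times that among the unexposed.

4.71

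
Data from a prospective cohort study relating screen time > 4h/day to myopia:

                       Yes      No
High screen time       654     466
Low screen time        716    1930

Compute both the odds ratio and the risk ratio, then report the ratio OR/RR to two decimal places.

1.75

Cells: a = 654, b = 466, c = 716, d = 1930.
OR = (654·1930)/(466·716) = 1262220/333656 = 3.78300
Risk in exposed = 654/1120 = 0.58393; risk in unexposed = 716/2646 = 0.27060; RR = 2.15793
OR/RR = 3.78300 / 2.15793 = 1.75307
The outcome is not rare, so the OR lies further from 1 than the RR.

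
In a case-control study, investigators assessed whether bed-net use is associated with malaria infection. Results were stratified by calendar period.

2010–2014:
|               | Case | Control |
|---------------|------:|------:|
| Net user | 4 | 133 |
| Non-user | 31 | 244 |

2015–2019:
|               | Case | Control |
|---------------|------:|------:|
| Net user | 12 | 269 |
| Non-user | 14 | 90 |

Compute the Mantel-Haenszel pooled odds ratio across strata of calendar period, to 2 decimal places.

OR_MH = Σ(aᵢdᵢ/nᵢ) / Σ(bᵢcᵢ/nᵢ), where nᵢ is the stratum total.
Stratum 1 (2010–2014): n = 412; a·d/n = 4·244/412 = 2.3689; b·c/n = 133·31/412 = 10.0073
Stratum 2 (2015–2019): n = 385; a·d/n = 12·90/385 = 2.8052; b·c/n = 269·14/385 = 9.7818
OR_MH = (2.3689 + 2.8052) / (10.0073 + 9.7818) = 5.1741 / 19.7891 = 0.26146

0.26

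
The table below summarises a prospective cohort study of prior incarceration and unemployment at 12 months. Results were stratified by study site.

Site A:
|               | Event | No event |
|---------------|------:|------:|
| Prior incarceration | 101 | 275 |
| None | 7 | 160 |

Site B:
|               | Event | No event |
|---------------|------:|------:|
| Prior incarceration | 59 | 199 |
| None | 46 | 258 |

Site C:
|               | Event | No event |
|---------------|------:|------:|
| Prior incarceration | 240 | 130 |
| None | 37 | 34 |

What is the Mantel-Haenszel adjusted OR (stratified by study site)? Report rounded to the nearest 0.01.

OR_MH = Σ(aᵢdᵢ/nᵢ) / Σ(bᵢcᵢ/nᵢ), where nᵢ is the stratum total.
Stratum 1 (Site A): n = 543; a·d/n = 101·160/543 = 29.7606; b·c/n = 275·7/543 = 3.5451
Stratum 2 (Site B): n = 562; a·d/n = 59·258/562 = 27.0854; b·c/n = 199·46/562 = 16.2883
Stratum 3 (Site C): n = 441; a·d/n = 240·34/441 = 18.5034; b·c/n = 130·37/441 = 10.9070
OR_MH = (29.7606 + 27.0854 + 18.5034) / (3.5451 + 16.2883 + 10.9070) = 75.3494 / 30.7404 = 2.45115

2.45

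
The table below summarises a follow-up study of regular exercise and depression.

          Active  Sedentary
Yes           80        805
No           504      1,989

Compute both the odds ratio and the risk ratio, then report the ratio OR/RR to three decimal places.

0.825

Reading the table with exposure as columns: a = 80 (Active, case), b = 504 (Active, non-case), c = 805 (Sedentary, case), d = 1989.
OR = (80·1989)/(504·805) = 159120/405720 = 0.39219
Risk in exposed = 80/584 = 0.13699; risk in unexposed = 805/2794 = 0.28812; RR = 0.47545
OR/RR = 0.39219 / 0.47545 = 0.82488
The outcome is not rare, so the OR lies further from 1 than the RR.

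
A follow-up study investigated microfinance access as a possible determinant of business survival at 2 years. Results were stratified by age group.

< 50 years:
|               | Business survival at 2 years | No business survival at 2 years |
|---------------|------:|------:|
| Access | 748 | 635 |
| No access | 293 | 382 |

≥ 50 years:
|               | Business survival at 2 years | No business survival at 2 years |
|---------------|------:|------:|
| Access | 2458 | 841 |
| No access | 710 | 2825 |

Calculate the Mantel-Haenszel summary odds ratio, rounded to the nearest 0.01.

OR_MH = Σ(aᵢdᵢ/nᵢ) / Σ(bᵢcᵢ/nᵢ), where nᵢ is the stratum total.
Stratum 1 (< 50 years): n = 2058; a·d/n = 748·382/2058 = 138.8416; b·c/n = 635·293/2058 = 90.4057
Stratum 2 (≥ 50 years): n = 6834; a·d/n = 2458·2825/6834 = 1016.0740; b·c/n = 841·710/6834 = 87.3734
OR_MH = (138.8416 + 1016.0740) / (90.4057 + 87.3734) = 1154.9156 / 177.7792 = 6.49635

6.50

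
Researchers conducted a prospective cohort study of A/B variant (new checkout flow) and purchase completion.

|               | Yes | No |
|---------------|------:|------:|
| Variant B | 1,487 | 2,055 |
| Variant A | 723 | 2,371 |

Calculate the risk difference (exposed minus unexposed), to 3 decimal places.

Cells: a = 1487, b = 2055, c = 723, d = 2371.
Risk in exposed = 1487/3542 = 0.419819; risk in unexposed = 723/3094 = 0.233678.
Risk difference = 0.419819 − 0.233678 = 0.186141

0.186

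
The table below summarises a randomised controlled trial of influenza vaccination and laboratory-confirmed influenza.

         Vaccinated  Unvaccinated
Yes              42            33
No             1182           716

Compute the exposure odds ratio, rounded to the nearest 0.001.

Reading the table with exposure as columns: a = 42 (Vaccinated, case), b = 1182 (Vaccinated, non-case), c = 33 (Unvaccinated, case), d = 716.
OR = (a·d)/(b·c) = (42 × 716) / (1182 × 33) = 30072 / 39006 = 0.77096
Exposure is associated with lower odds of laboratory-confirmed influenza (OR = 0.77 < 1).

0.771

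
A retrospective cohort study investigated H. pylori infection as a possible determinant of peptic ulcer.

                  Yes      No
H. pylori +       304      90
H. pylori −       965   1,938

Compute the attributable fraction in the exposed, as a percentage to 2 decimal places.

56.92

Cells: a = 304, b = 90, c = 965, d = 1938.
Risk in exposed = 304/394 = 0.77157; risk in unexposed = 965/2903 = 0.33241.
RR = 0.77157/0.33241 = 2.32112
AR% = (RR − 1)/RR × 100 = (2.32112 − 1)/2.32112 × 100 = 56.9173%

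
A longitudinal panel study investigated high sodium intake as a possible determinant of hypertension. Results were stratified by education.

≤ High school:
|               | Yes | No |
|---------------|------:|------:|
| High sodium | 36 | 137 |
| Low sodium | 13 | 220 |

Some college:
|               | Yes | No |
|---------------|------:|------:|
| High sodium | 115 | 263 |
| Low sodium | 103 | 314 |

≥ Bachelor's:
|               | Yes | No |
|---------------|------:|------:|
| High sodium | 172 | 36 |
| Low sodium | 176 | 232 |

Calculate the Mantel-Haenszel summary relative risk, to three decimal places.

1.711

RR_MH = Σ(aᵢ·n₀ᵢ/nᵢ) / Σ(cᵢ·n₁ᵢ/nᵢ), with n₁ᵢ = aᵢ+bᵢ (exposed), n₀ᵢ = cᵢ+dᵢ (unexposed), nᵢ = n₁ᵢ+n₀ᵢ.
Stratum 1 (≤ High school): n₁ = 173, n₀ = 233, n = 406; a·n₀/n = 36·233/406 = 20.6601; c·n₁/n = 13·173/406 = 5.5394
Stratum 2 (Some college): n₁ = 378, n₀ = 417, n = 795; a·n₀/n = 115·417/795 = 60.3208; c·n₁/n = 103·378/795 = 48.9736
Stratum 3 (≥ Bachelor's): n₁ = 208, n₀ = 408, n = 616; a·n₀/n = 172·408/616 = 113.9221; c·n₁/n = 176·208/616 = 59.4286
RR_MH = (20.6601 + 60.3208 + 113.9221) / (5.5394 + 48.9736 + 59.4286) = 194.9029 / 113.9416 = 1.71055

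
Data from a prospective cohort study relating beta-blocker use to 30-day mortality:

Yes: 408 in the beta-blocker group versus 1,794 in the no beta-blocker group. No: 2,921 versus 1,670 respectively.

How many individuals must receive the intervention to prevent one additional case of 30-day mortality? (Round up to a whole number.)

3

Risk in treated group = 408/3329 = 0.12256; risk in control = 1794/3464 = 0.51790.
Absolute risk reduction = 0.51790 − 0.12256 = 0.39534
NNT = 1 / ARR = 1 / 0.39534 = 2.529 → round up → 3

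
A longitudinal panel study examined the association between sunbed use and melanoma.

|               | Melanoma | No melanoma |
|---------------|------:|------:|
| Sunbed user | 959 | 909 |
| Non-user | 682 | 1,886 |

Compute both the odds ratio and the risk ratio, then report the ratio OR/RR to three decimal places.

1.509

Cells: a = 959, b = 909, c = 682, d = 1886.
OR = (959·1886)/(909·682) = 1808674/619938 = 2.91751
Risk in exposed = 959/1868 = 0.51338; risk in unexposed = 682/2568 = 0.26558; RR = 1.93309
OR/RR = 2.91751 / 1.93309 = 1.50924
The outcome is not rare, so the OR lies further from 1 than the RR.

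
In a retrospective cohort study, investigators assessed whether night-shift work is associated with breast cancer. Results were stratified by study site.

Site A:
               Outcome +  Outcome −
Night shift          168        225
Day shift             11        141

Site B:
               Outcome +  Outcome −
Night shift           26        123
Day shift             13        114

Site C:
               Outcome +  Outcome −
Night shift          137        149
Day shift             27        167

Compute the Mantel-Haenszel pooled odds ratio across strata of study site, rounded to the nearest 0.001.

5.443

OR_MH = Σ(aᵢdᵢ/nᵢ) / Σ(bᵢcᵢ/nᵢ), where nᵢ is the stratum total.
Stratum 1 (Site A): n = 545; a·d/n = 168·141/545 = 43.4642; b·c/n = 225·11/545 = 4.5413
Stratum 2 (Site B): n = 276; a·d/n = 26·114/276 = 10.7391; b·c/n = 123·13/276 = 5.7935
Stratum 3 (Site C): n = 480; a·d/n = 137·167/480 = 47.6646; b·c/n = 149·27/480 = 8.3812
OR_MH = (43.4642 + 10.7391 + 47.6646) / (4.5413 + 5.7935 + 8.3812) = 101.8679 / 18.7160 = 5.44282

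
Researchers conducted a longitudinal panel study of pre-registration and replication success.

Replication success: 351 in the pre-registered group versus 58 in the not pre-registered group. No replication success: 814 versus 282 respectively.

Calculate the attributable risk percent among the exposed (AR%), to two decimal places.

43.38

From the description: a = 351, b = 814, c = 58, d = 282.
Risk in exposed = 351/1165 = 0.30129; risk in unexposed = 58/340 = 0.17059.
RR = 0.30129/0.17059 = 1.76617
AR% = (RR − 1)/RR × 100 = (1.76617 − 1)/1.76617 × 100 = 43.3803%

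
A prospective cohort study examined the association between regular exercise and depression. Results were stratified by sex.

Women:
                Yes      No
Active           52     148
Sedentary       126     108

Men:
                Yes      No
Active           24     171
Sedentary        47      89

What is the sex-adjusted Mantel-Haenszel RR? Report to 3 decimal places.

RR_MH = Σ(aᵢ·n₀ᵢ/nᵢ) / Σ(cᵢ·n₁ᵢ/nᵢ), with n₁ᵢ = aᵢ+bᵢ (exposed), n₀ᵢ = cᵢ+dᵢ (unexposed), nᵢ = n₁ᵢ+n₀ᵢ.
Stratum 1 (Women): n₁ = 200, n₀ = 234, n = 434; a·n₀/n = 52·234/434 = 28.0369; c·n₁/n = 126·200/434 = 58.0645
Stratum 2 (Men): n₁ = 195, n₀ = 136, n = 331; a·n₀/n = 24·136/331 = 9.8610; c·n₁/n = 47·195/331 = 27.6888
RR_MH = (28.0369 + 9.8610) / (58.0645 + 27.6888) = 37.8979 / 85.7533 = 0.44194

0.442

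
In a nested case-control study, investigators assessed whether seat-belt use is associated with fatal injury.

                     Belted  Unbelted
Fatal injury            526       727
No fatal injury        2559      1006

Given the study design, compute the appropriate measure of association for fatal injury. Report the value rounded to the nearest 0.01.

0.28

Reading the table with exposure as columns: a = 526 (Belted, case), b = 2559 (Belted, non-case), c = 727 (Unbelted, case), d = 1006.
This is a nested case-control study: participants were sampled on outcome status, so risks in the source population cannot be estimated directly — relative risk is not valid here. The odds ratio is the appropriate measure.
OR = (a·d)/(b·c) = (526 × 1006) / (2559 × 727) = 529156 / 1860393 = 0.28443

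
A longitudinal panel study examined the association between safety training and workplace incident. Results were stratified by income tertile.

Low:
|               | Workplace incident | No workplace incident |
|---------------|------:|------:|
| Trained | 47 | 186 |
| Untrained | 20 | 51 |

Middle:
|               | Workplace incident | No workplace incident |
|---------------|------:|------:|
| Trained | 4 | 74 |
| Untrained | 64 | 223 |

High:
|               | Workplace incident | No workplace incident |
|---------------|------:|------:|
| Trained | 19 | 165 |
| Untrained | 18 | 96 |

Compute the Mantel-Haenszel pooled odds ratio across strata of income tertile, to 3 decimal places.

OR_MH = Σ(aᵢdᵢ/nᵢ) / Σ(bᵢcᵢ/nᵢ), where nᵢ is the stratum total.
Stratum 1 (Low): n = 304; a·d/n = 47·51/304 = 7.8849; b·c/n = 186·20/304 = 12.2368
Stratum 2 (Middle): n = 365; a·d/n = 4·223/365 = 2.4438; b·c/n = 74·64/365 = 12.9753
Stratum 3 (High): n = 298; a·d/n = 19·96/298 = 6.1208; b·c/n = 165·18/298 = 9.9664
OR_MH = (7.8849 + 2.4438 + 6.1208) / (12.2368 + 12.9753 + 9.9664) = 16.4495 / 35.1786 = 0.46760

0.468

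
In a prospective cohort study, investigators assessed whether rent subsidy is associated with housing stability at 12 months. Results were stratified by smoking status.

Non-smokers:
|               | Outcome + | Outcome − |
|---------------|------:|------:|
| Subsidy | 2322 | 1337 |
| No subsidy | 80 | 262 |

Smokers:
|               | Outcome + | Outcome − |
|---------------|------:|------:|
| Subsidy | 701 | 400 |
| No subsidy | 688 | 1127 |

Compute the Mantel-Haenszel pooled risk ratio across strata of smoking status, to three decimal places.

RR_MH = Σ(aᵢ·n₀ᵢ/nᵢ) / Σ(cᵢ·n₁ᵢ/nᵢ), with n₁ᵢ = aᵢ+bᵢ (exposed), n₀ᵢ = cᵢ+dᵢ (unexposed), nᵢ = n₁ᵢ+n₀ᵢ.
Stratum 1 (Non-smokers): n₁ = 3659, n₀ = 342, n = 4001; a·n₀/n = 2322·342/4001 = 198.4814; c·n₁/n = 80·3659/4001 = 73.1617
Stratum 2 (Smokers): n₁ = 1101, n₀ = 1815, n = 2916; a·n₀/n = 701·1815/2916 = 436.3220; c·n₁/n = 688·1101/2916 = 259.7695
RR_MH = (198.4814 + 436.3220) / (73.1617 + 259.7695) = 634.8034 / 332.9313 = 1.90671

1.907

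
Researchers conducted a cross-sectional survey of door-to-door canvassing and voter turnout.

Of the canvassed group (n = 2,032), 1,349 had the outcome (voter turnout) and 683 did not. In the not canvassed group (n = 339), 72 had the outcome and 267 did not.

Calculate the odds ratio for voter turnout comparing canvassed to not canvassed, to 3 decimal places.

7.324

From the description: a = 1349, b = 683, c = 72, d = 267.
OR = (a·d)/(b·c) = (1349 × 267) / (683 × 72) = 360183 / 49176 = 7.32437
The odds of voter turnout are about 7.32 times as high in the canvassed group.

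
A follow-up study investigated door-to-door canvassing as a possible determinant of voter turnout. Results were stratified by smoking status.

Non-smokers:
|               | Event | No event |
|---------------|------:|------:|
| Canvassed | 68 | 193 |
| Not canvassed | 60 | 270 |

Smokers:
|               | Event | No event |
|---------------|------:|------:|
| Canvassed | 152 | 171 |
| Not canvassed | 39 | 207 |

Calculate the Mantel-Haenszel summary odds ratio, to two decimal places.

2.76

OR_MH = Σ(aᵢdᵢ/nᵢ) / Σ(bᵢcᵢ/nᵢ), where nᵢ is the stratum total.
Stratum 1 (Non-smokers): n = 591; a·d/n = 68·270/591 = 31.0660; b·c/n = 193·60/591 = 19.5939
Stratum 2 (Smokers): n = 569; a·d/n = 152·207/569 = 55.2970; b·c/n = 171·39/569 = 11.7206
OR_MH = (31.0660 + 55.2970) / (19.5939 + 11.7206) = 86.3630 / 31.3145 = 2.75793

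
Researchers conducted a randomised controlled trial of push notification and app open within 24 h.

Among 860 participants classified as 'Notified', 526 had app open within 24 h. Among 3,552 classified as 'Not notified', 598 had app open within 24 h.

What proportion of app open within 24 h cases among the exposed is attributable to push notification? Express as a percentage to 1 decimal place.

72.5

From the description: a = 526, b = 334, c = 598, d = 2954.
Risk in exposed = 526/860 = 0.61163; risk in unexposed = 598/3552 = 0.16836.
RR = 0.61163/0.16836 = 3.63295
AR% = (RR − 1)/RR × 100 = (3.63295 − 1)/3.63295 × 100 = 72.4741%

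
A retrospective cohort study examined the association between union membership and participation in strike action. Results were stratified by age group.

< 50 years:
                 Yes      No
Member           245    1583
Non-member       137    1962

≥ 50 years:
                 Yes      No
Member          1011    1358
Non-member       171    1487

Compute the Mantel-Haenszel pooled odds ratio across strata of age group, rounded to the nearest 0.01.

4.39

OR_MH = Σ(aᵢdᵢ/nᵢ) / Σ(bᵢcᵢ/nᵢ), where nᵢ is the stratum total.
Stratum 1 (< 50 years): n = 3927; a·d/n = 245·1962/3927 = 122.4064; b·c/n = 1583·137/3927 = 55.2256
Stratum 2 (≥ 50 years): n = 4027; a·d/n = 1011·1487/4027 = 373.3193; b·c/n = 1358·171/4027 = 57.6653
OR_MH = (122.4064 + 373.3193) / (55.2256 + 57.6653) = 495.7258 / 112.8909 = 4.39119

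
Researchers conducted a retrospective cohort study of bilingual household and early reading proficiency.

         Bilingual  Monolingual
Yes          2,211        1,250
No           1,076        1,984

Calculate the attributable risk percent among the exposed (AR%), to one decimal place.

42.5

Reading the table with exposure as columns: a = 2211 (Bilingual, case), b = 1076 (Bilingual, non-case), c = 1250 (Monolingual, case), d = 1984.
Risk in exposed = 2211/3287 = 0.67265; risk in unexposed = 1250/3234 = 0.38652.
RR = 0.67265/0.38652 = 1.74028
AR% = (RR − 1)/RR × 100 = (1.74028 − 1)/1.74028 × 100 = 42.5380%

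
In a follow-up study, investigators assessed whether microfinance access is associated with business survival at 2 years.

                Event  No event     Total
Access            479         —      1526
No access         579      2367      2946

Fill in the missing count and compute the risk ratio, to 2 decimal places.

1.60

The missing cell is in the exposed row: 1526 − 479 = 1047.
So a = 479, b = 1047, c = 579, d = 2367.
RR = [a/(a+b)] / [c/(c+d)] = (479/1526) / (579/2946) = 0.31389/0.19654 = 1.59711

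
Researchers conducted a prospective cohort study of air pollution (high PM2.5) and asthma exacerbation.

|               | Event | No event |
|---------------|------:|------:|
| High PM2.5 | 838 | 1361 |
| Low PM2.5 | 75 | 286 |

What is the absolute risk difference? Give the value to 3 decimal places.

Cells: a = 838, b = 1361, c = 75, d = 286.
Risk in exposed = 838/2199 = 0.381082; risk in unexposed = 75/361 = 0.207756.
Risk difference = 0.381082 − 0.207756 = 0.173326

0.173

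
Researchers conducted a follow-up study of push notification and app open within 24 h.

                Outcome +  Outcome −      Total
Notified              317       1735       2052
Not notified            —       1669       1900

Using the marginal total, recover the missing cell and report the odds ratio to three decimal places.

1.320

The missing cell is in the unexposed row: 1900 − 1669 = 231.
So a = 317, b = 1735, c = 231, d = 1669.
OR = (a·d)/(b·c) = (317 × 1669) / (1735 × 231) = 529073 / 400785 = 1.32009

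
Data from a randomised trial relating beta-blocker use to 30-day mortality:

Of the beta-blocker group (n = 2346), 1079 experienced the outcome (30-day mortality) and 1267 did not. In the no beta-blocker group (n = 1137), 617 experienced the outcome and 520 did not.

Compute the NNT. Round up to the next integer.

13

Risk in treated group = 1079/2346 = 0.45993; risk in control = 617/1137 = 0.54266.
Absolute risk reduction = 0.54266 − 0.45993 = 0.08272
NNT = 1 / ARR = 1 / 0.08272 = 12.088 → round up → 13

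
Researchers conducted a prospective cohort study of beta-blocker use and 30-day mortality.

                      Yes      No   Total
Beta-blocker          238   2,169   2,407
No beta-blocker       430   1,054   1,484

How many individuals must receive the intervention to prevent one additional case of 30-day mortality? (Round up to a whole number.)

Risk in treated group = 238/2407 = 0.09888; risk in control = 430/1484 = 0.28976.
Absolute risk reduction = 0.28976 − 0.09888 = 0.19088
NNT = 1 / ARR = 1 / 0.19088 = 5.239 → round up → 6

6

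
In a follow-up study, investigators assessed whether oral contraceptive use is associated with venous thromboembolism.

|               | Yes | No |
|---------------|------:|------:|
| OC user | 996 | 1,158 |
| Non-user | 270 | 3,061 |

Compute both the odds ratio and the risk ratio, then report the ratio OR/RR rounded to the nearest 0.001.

1.709

Cells: a = 996, b = 1158, c = 270, d = 3061.
OR = (996·3061)/(1158·270) = 3048756/312660 = 9.75103
Risk in exposed = 996/2154 = 0.46240; risk in unexposed = 270/3331 = 0.08106; RR = 5.70459
OR/RR = 9.75103 / 5.70459 = 1.70933
The outcome is not rare, so the OR lies further from 1 than the RR.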